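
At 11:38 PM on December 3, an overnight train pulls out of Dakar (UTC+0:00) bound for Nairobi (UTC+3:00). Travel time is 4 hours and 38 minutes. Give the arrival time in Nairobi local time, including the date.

7:16 AM on December 4

Nairobi is 3:00 ahead of Dakar.
After 4 hours 38 minutes it is 4:16 AM (Dec 4) in Dakar.
Shift by the zone difference: 4:16 AM + 3:00 = 7:16 AM on Dec 4 in Nairobi.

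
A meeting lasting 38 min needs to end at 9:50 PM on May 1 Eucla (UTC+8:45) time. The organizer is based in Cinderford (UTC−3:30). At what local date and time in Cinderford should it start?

8:57 AM on May 1

Target end time in UTC: 9:50 PM − 8:45 = 1:05 PM on May 1.
Subtract 38 minutes → start 12:27 PM UTC on May 1.
Cinderford is UTC−3:30: 12:27 PM − 3:30 = 8:57 AM on May 1.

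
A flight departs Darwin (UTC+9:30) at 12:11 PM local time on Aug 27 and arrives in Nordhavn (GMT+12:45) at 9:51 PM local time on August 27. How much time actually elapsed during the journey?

Departure in UTC: 12:11 PM − 9:30 = 2:41 AM on Aug 27.
Arrival in UTC: 9:51 PM − 12:45 = 9:06 AM on Aug 27.
Elapsed = 9:06 AM − 2:41 AM = 6 hours 25 minutes.

6 hours 25 minutes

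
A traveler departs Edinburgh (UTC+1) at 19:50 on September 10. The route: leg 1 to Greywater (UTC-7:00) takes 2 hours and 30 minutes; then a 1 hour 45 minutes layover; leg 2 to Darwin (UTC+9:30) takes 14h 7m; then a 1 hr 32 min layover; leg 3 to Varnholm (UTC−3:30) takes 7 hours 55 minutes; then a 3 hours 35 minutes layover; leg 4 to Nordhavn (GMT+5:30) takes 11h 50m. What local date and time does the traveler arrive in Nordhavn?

19:34 on September 12

Convert departure to UTC: 19:50 − 1:00 = 18:50 UTC on Sep 10.
Add 2 hours and 30 minutes leg 1 → 21:20 UTC.
Add 1 hour and 45 minutes layover in Greywater → 23:05 UTC.
Add 14 hours and 7 minutes leg 2 → 13:12 UTC (Sep 11).
Add 1 hour 32 minutes layover in Darwin → 14:44 UTC.
Add 7 hours 55 minutes leg 3 → 22:39 UTC.
Add 3 hours and 35 minutes layover in Varnholm → 02:14 UTC (Sep 12).
Add 11 hours 50 minutes leg 4 → 14:04 UTC.
Nordhavn is UTC+5:30, so local arrival = 14:04 + 5:30 = 19:34 on Sep 12.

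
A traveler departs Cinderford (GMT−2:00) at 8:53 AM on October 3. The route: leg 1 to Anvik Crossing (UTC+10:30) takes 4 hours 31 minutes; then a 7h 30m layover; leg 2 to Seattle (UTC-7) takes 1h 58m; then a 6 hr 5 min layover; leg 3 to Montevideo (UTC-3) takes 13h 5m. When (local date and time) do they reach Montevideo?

5:02 PM on October 4

Convert departure to UTC: 8:53 AM + 2:00 = 10:53 AM UTC on Oct 3.
Add 4 hours 31 minutes leg 1 → 3:24 PM UTC.
Add 7 hours 30 minutes layover in Anvik Crossing → 10:54 PM UTC.
Add 1 hour and 58 minutes leg 2 → 12:52 AM UTC (Oct 4).
Add 6 hours and 5 minutes layover in Seattle → 6:57 AM UTC.
Add 13 hours 5 minutes leg 3 → 8:02 PM UTC.
Montevideo is UTC−3:00, so local arrival = 8:02 PM − 3:00 = 5:02 PM on Oct 4.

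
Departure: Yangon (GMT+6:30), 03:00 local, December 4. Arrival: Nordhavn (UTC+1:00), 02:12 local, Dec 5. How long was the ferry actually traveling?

28 hours 42 minutes

Nordhavn is 5:30 behind Yangon.
Clock-face elapsed time (ignoring zones) is 23 hours 12 minutes.
Actual elapsed = 23 hours 12 minutes + 5:30 = 28 hours 42 minutes.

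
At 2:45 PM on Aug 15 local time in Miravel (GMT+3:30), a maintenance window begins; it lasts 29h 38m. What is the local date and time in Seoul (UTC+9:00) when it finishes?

Convert start to UTC: 2:45 PM − 3:30 = 11:15 AM UTC on Aug 15.
Add 29 hours 38 minutes duration → 4:53 PM UTC (Aug 16).
Seoul is UTC+9:00, so local end time = 4:53 PM + 9:00 = 1:53 AM on Aug 17.

1:53 AM on August 17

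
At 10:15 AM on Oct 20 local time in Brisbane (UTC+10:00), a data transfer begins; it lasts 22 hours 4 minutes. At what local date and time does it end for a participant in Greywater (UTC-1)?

Greywater is 11:00 behind Brisbane.
After 22 hours and 4 minutes it is 8:19 AM (Oct 21) in Brisbane.
Shift by the zone difference: 8:19 AM − 11:00 = 9:19 PM on Oct 20 in Greywater.

9:19 PM on Oct 20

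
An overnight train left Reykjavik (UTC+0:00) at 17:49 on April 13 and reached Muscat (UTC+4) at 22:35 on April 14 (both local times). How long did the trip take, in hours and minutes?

Departure is already UTC: 17:49 on Apr 13.
Arrival in UTC: 22:35 − 4:00 = 18:35 on Apr 14.
Elapsed = 18:35 − 17:49 (+1 day) = 24 hours 46 minutes.

24 hours 46 minutes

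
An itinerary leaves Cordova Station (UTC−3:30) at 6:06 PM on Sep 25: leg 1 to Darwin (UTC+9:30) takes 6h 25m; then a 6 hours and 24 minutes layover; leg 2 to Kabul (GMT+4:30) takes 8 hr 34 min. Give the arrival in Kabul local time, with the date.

Convert departure to UTC: 6:06 PM + 3:30 = 9:36 PM UTC on Sep 25.
Add 6 hours and 25 minutes leg 1 → 4:01 AM UTC (Sep 26).
Add 6 hours 24 minutes layover in Darwin → 10:25 AM UTC.
Add 8 hours and 34 minutes leg 2 → 6:59 PM UTC.
Kabul is UTC+4:30, so local arrival = 6:59 PM + 4:30 = 11:29 PM on Sep 26.

11:29 PM on September 26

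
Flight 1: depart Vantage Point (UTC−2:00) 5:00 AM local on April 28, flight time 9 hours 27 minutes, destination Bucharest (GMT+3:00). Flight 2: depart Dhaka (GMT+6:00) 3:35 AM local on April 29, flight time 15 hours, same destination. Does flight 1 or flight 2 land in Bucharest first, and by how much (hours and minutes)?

the first, by 20 hours 8 minutes

Flight 1 in UTC: 5:00 AM + 2:00 = 7:00 AM on Apr 28.
+9 hours 27 minutes → arrive 4:27 PM UTC on Apr 28.
Flight 2 in UTC: 3:35 AM − 6:00 = 9:35 PM on Apr 28.
+15 hours → arrive 12:35 PM UTC on Apr 29.
Flight 1 lands earlier by 20 hours 8 minutes.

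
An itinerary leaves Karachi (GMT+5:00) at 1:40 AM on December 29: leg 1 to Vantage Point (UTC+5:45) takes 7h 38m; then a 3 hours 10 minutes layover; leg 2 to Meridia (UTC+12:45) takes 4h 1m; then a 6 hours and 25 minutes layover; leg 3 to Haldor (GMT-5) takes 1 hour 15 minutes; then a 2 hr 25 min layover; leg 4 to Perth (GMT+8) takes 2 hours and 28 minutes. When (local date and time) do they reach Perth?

Convert departure to UTC: 1:40 AM − 5:00 = 8:40 PM UTC on Dec 28.
Add 7 hours 38 minutes leg 1 → 4:18 AM UTC (Dec 29).
Add 3 hours and 10 minutes layover in Vantage Point → 7:28 AM UTC.
Add 4 hours and 1 minute leg 2 → 11:29 AM UTC.
Add 6 hours 25 minutes layover in Meridia → 5:54 PM UTC.
Add 1 hour and 15 minutes leg 3 → 7:09 PM UTC.
Add 2 hours and 25 minutes layover in Haldor → 9:34 PM UTC.
Add 2 hours and 28 minutes leg 4 → 12:02 AM UTC (Dec 30).
Perth is UTC+8:00, so local arrival = 12:02 AM + 8:00 = 8:02 AM on Dec 30.

8:02 AM on December 30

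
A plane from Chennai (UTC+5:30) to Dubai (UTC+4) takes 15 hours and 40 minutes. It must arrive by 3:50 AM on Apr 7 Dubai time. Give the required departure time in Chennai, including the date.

Target arrival in UTC: 3:50 AM − 4:00 = 11:50 PM on Apr 6.
Subtract 15 hours 40 minutes → departure 8:10 AM UTC on Apr 6.
Chennai is UTC+5:30: 8:10 AM + 5:30 = 1:40 PM on Apr 6.

1:40 PM on Apr 6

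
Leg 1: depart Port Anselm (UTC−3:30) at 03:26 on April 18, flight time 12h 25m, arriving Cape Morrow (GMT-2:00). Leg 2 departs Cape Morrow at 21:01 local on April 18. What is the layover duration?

3 hours 40 minutes

Convert departure to UTC: 03:26 + 3:30 = 06:56 UTC on Apr 18.
Add 12 hours and 25 minutes flight time → 19:21 UTC.
Cape Morrow is UTC−2:00, so local arrival = 19:21 − 2:00 = 17:21 on Apr 18.
Layover = 21:01 − 17:21 = 3 hours 40 minutes.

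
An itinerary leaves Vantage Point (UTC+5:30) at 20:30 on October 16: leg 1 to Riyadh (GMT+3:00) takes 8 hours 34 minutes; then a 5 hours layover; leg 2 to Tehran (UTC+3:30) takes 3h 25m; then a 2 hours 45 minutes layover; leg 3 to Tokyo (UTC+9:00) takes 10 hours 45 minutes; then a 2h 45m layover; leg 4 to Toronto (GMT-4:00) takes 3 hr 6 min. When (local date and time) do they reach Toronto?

Convert departure to UTC: 20:30 − 5:30 = 15:00 UTC on Oct 16.
Add 8 hours 34 minutes leg 1 → 23:34 UTC.
Add 5 hours layover in Riyadh → 04:34 UTC (Oct 17).
Add 3 hours and 25 minutes leg 2 → 07:59 UTC.
Add 2 hours and 45 minutes layover in Tehran → 10:44 UTC.
Add 10 hours 45 minutes leg 3 → 21:29 UTC.
Add 2 hours and 45 minutes layover in Tokyo → 00:14 UTC (Oct 18).
Add 3 hours 6 minutes leg 4 → 03:20 UTC.
Toronto is UTC−4:00, so local arrival = 03:20 − 4:00 = 23:20 on Oct 17.

23:20 on October 17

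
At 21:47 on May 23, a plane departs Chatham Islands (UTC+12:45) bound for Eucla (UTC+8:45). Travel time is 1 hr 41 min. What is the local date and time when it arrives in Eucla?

19:28 on May 23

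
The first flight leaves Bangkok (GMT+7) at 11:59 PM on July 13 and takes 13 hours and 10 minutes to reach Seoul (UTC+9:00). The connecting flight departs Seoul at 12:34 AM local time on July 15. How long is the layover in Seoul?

Convert departure to UTC: 11:59 PM − 7:00 = 4:59 PM UTC on Jul 13.
Add 13 hours 10 minutes flight time → 6:09 AM UTC (Jul 14).
Seoul is UTC+9:00, so local arrival = 6:09 AM + 9:00 = 3:09 PM on Jul 14.
Layover = 12:34 AM − 3:09 PM (+1 day) = 9 hours 25 minutes.

9 hours 25 minutes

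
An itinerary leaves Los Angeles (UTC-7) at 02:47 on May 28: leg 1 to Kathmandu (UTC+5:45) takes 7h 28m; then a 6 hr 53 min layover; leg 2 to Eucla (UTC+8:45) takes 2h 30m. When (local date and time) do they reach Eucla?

11:23 on May 29

Convert departure to UTC: 02:47 + 7:00 = 09:47 UTC on May 28.
Add 7 hours 28 minutes leg 1 → 17:15 UTC.
Add 6 hours and 53 minutes layover in Kathmandu → 00:08 UTC (May 29).
Add 2 hours 30 minutes leg 2 → 02:38 UTC.
Eucla is UTC+8:45, so local arrival = 02:38 + 8:45 = 11:23 on May 29.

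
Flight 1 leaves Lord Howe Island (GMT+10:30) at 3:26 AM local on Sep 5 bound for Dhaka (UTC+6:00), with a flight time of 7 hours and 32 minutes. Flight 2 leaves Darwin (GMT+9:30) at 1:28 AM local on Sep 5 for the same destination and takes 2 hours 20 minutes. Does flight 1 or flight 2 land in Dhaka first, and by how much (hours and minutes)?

the second, by 6 hours 10 minutes

Flight 1 in UTC: 3:26 AM − 10:30 = 4:56 PM on Sep 4.
+7 hours and 32 minutes → arrive 12:28 AM UTC on Sep 5.
Flight 2 in UTC: 1:28 AM − 9:30 = 3:58 PM on Sep 4.
+2 hours 20 minutes → arrive 6:18 PM UTC on Sep 4.
Flight 2 lands earlier by 6 hours 10 minutes.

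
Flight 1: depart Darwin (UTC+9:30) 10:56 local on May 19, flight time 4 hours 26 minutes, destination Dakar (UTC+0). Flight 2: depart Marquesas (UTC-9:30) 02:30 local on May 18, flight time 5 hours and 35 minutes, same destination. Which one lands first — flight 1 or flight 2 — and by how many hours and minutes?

Flight 1 in UTC: 10:56 − 9:30 = 01:26 on May 19.
+4 hours 26 minutes → arrive 05:52 UTC on May 19.
Flight 2 in UTC: 02:30 + 9:30 = 12:00 on May 18.
+5 hours 35 minutes → arrive 17:35 UTC on May 18.
Flight 2 lands earlier by 12 hours 17 minutes.

the second, by 12 hours 17 minutes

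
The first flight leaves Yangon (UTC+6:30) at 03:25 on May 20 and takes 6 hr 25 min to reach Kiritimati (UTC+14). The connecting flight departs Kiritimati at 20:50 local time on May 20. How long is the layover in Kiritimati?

3 hours 30 minutes

Convert departure to UTC: 03:25 − 6:30 = 20:55 UTC on May 19.
Add 6 hours 25 minutes flight time → 03:20 UTC (May 20).
Kiritimati is UTC+14:00, so local arrival = 03:20 + 14:00 = 17:20 on May 20.
Layover = 20:50 − 17:20 = 3 hours 30 minutes.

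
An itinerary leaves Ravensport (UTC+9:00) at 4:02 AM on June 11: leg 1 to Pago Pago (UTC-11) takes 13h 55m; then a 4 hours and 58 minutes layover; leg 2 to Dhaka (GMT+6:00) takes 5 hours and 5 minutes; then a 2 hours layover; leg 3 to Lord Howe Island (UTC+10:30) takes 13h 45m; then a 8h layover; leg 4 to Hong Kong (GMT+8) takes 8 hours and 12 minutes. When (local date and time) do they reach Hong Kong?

10:57 AM on Jun 13

Convert departure to UTC: 4:02 AM − 9:00 = 7:02 PM UTC on Jun 10.
Add 13 hours 55 minutes leg 1 → 8:57 AM UTC (Jun 11).
Add 4 hours 58 minutes layover in Pago Pago → 1:55 PM UTC.
Add 5 hours 5 minutes leg 2 → 7:00 PM UTC.
Add 2 hours layover in Dhaka → 9:00 PM UTC.
Add 13 hours and 45 minutes leg 3 → 10:45 AM UTC (Jun 12).
Add 8 hours layover in Lord Howe Island → 6:45 PM UTC.
Add 8 hours and 12 minutes leg 4 → 2:57 AM UTC (Jun 13).
Hong Kong is UTC+8:00, so local arrival = 2:57 AM + 8:00 = 10:57 AM on Jun 13.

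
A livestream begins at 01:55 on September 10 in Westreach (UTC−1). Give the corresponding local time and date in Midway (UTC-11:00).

15:55 on September 9

In UTC: 01:55 + 1:00 = 02:55 on Sep 10.
Midway is UTC−11:00: 02:55 − 11:00 = 15:55 on Sep 9.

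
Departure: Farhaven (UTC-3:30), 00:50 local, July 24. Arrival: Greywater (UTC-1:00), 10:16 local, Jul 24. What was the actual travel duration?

Departure in UTC: 00:50 + 3:30 = 04:20 on Jul 24.
Arrival in UTC: 10:16 + 1:00 = 11:16 on Jul 24.
Elapsed = 11:16 − 04:20 = 6 hours 56 minutes.

6 hours 56 minutes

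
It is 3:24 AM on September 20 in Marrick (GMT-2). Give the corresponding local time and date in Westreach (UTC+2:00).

7:24 AM on September 20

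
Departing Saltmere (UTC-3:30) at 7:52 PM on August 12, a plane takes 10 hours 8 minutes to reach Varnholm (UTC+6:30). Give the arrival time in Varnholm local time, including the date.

4:00 PM on August 13

Convert departure to UTC: 7:52 PM + 3:30 = 11:22 PM UTC on Aug 12.
Add 10 hours and 8 minutes travel time → 9:30 AM UTC (Aug 13).
Varnholm is UTC+6:30, so local arrival = 9:30 AM + 6:30 = 4:00 PM on Aug 13.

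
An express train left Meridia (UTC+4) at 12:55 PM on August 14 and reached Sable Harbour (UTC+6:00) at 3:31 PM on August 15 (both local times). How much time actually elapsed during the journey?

24 hours 36 minutes

Departure in UTC: 12:55 PM − 4:00 = 8:55 AM on Aug 14.
Arrival in UTC: 3:31 PM − 6:00 = 9:31 AM on Aug 15.
Elapsed = 9:31 AM − 8:55 AM (+1 day) = 24 hours 36 minutes.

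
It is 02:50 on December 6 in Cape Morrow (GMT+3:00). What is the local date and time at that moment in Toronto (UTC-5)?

18:50 on Dec 5

Toronto is 8:00 behind Cape Morrow.
Shift by the zone difference: 02:50 − 8:00 = 18:50 on Dec 5 in Toronto.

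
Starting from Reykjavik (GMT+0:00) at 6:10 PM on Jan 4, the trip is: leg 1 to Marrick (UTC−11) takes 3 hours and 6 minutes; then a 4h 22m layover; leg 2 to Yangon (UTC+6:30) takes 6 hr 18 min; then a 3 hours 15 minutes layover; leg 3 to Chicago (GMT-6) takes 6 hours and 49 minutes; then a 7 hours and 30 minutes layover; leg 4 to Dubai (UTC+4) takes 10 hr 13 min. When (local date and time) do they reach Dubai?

Reykjavik is at UTC+0, so departure is already 6:10 PM UTC on Jan 4.
Add 3 hours 6 minutes leg 1 → 9:16 PM UTC.
Add 4 hours and 22 minutes layover in Marrick → 1:38 AM UTC (Jan 5).
Add 6 hours and 18 minutes leg 2 → 7:56 AM UTC.
Add 3 hours and 15 minutes layover in Yangon → 11:11 AM UTC.
Add 6 hours and 49 minutes leg 3 → 6:00 PM UTC.
Add 7 hours 30 minutes layover in Chicago → 1:30 AM UTC (Jan 6).
Add 10 hours 13 minutes leg 4 → 11:43 AM UTC.
Dubai is UTC+4:00, so local arrival = 11:43 AM + 4:00 = 3:43 PM on Jan 6.

3:43 PM on January 6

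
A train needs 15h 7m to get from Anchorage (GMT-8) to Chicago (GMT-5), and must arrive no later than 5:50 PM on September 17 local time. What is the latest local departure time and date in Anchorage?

Target arrival in UTC: 5:50 PM + 5:00 = 10:50 PM on Sep 17.
Subtract 15 hours 7 minutes → departure 7:43 AM UTC on Sep 17.
Anchorage is UTC−8:00: 7:43 AM − 8:00 = 11:43 PM on Sep 16.

11:43 PM on September 16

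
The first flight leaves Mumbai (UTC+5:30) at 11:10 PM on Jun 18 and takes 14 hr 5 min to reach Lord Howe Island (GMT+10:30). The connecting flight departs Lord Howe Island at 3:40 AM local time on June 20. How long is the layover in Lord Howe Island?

Convert departure to UTC: 11:10 PM − 5:30 = 5:40 PM UTC on Jun 18.
Add 14 hours and 5 minutes flight time → 7:45 AM UTC (Jun 19).
Lord Howe Island is UTC+10:30, so local arrival = 7:45 AM + 10:30 = 6:15 PM on Jun 19.
Layover = 3:40 AM − 6:15 PM (+1 day) = 9 hours 25 minutes.

9 hours 25 minutes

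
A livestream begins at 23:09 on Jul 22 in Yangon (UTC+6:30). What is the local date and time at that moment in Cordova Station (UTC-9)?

07:39 on Jul 22

In UTC: 23:09 − 6:30 = 16:39 on Jul 22.
Cordova Station is UTC−9:00: 16:39 − 9:00 = 07:39 on Jul 22.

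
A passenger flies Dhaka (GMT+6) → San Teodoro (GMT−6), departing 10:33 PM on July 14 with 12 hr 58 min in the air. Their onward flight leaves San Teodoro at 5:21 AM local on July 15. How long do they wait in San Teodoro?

Convert departure to UTC: 10:33 PM − 6:00 = 4:33 PM UTC on Jul 14.
Add 12 hours and 58 minutes flight time → 5:31 AM UTC (Jul 15).
San Teodoro is UTC−6:00, so local arrival = 5:31 AM − 6:00 = 11:31 PM on Jul 14.
Layover = 5:21 AM − 11:31 PM (+1 day) = 5 hours 50 minutes.

5 hours 50 minutes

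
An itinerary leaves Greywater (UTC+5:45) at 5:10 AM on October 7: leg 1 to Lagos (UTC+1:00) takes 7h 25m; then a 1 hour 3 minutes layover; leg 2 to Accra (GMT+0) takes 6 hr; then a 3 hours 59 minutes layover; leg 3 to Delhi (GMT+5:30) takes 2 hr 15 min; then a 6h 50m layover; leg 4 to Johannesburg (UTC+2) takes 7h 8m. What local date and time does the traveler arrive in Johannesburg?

Convert departure to UTC: 5:10 AM − 5:45 = 11:25 PM UTC on Oct 6.
Add 7 hours 25 minutes leg 1 → 6:50 AM UTC (Oct 7).
Add 1 hour and 3 minutes layover in Lagos → 7:53 AM UTC.
Add 6 hours leg 2 → 1:53 PM UTC.
Add 3 hours 59 minutes layover in Accra → 5:52 PM UTC.
Add 2 hours 15 minutes leg 3 → 8:07 PM UTC.
Add 6 hours and 50 minutes layover in Delhi → 2:57 AM UTC (Oct 8).
Add 7 hours and 8 minutes leg 4 → 10:05 AM UTC.
Johannesburg is UTC+2:00, so local arrival = 10:05 AM + 2:00 = 12:05 PM on Oct 8.

12:05 PM on Oct 8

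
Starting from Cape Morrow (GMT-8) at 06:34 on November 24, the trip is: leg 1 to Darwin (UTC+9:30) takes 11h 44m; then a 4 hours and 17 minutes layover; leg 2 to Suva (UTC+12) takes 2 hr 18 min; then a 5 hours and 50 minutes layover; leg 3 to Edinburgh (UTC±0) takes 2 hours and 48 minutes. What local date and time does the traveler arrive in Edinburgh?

17:31 on Nov 25

Convert departure to UTC: 06:34 + 8:00 = 14:34 UTC on Nov 24.
Add 11 hours and 44 minutes leg 1 → 02:18 UTC (Nov 25).
Add 4 hours and 17 minutes layover in Darwin → 06:35 UTC.
Add 2 hours and 18 minutes leg 2 → 08:53 UTC.
Add 5 hours and 50 minutes layover in Suva → 14:43 UTC.
Add 2 hours 48 minutes leg 3 → 17:31 UTC.
Edinburgh is UTC+0, so local arrival is the same: 17:31 on Nov 25.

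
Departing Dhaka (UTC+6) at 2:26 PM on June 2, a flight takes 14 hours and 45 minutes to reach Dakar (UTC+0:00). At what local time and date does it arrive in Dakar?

11:11 PM on Jun 2

Convert departure to UTC: 2:26 PM − 6:00 = 8:26 AM UTC on Jun 2.
Add 14 hours and 45 minutes travel time → 11:11 PM UTC.
Dakar is UTC+0, so local arrival is the same: 11:11 PM on Jun 2.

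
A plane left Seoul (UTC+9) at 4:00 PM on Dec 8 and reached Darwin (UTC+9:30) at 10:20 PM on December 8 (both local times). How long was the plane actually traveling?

Darwin is 0:30 ahead of Seoul.
Clock-face elapsed time (ignoring zones) is 6 hours 20 minutes.
Actual elapsed = 6 hours 20 minutes − 0:30 = 5 hours 50 minutes.

5 hours 50 minutes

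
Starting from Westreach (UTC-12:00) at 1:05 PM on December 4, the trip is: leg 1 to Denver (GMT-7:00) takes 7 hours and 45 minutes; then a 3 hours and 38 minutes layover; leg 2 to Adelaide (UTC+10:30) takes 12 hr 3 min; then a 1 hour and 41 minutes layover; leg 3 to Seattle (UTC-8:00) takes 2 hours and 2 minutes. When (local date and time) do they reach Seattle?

8:14 PM on December 5

Convert departure to UTC: 1:05 PM + 12:00 = 1:05 AM UTC on Dec 5.
Add 7 hours 45 minutes leg 1 → 8:50 AM UTC.
Add 3 hours and 38 minutes layover in Denver → 12:28 PM UTC.
Add 12 hours 3 minutes leg 2 → 12:31 AM UTC (Dec 6).
Add 1 hour 41 minutes layover in Adelaide → 2:12 AM UTC.
Add 2 hours and 2 minutes leg 3 → 4:14 AM UTC.
Seattle is UTC−8:00, so local arrival = 4:14 AM − 8:00 = 8:14 PM on Dec 5.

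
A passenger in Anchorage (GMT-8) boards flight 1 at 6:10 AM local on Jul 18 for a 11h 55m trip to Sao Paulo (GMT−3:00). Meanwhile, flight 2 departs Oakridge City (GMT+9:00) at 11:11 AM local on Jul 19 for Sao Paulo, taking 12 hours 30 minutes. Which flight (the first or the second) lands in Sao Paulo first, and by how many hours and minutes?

the first, by 12 hours 36 minutes

Flight 1 in UTC: 6:10 AM + 8:00 = 2:10 PM on Jul 18.
+11 hours and 55 minutes → arrive 2:05 AM UTC on Jul 19.
Flight 2 in UTC: 11:11 AM − 9:00 = 2:11 AM on Jul 19.
+12 hours and 30 minutes → arrive 2:41 PM UTC on Jul 19.
Flight 1 lands earlier by 12 hours 36 minutes.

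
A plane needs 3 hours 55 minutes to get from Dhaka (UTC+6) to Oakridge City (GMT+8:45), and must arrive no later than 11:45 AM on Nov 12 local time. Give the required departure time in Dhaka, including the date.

Target arrival in UTC: 11:45 AM − 8:45 = 3:00 AM on Nov 12.
Subtract 3 hours 55 minutes → departure 11:05 PM UTC on Nov 11.
Dhaka is UTC+6:00: 11:05 PM + 6:00 = 5:05 AM on Nov 12.

5:05 AM on Nov 12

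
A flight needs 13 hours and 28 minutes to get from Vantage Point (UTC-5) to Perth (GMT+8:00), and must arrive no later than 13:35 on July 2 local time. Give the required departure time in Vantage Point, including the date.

Target arrival in UTC: 13:35 − 8:00 = 05:35 on Jul 2.
Subtract 13 hours 28 minutes → departure 16:07 UTC on Jul 1.
Vantage Point is UTC−5:00: 16:07 − 5:00 = 11:07 on Jul 1.

11:07 on July 1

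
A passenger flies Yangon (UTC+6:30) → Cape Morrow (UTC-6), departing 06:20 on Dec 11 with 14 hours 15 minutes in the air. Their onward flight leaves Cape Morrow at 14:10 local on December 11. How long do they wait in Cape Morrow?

6 hours 5 minutes

Convert departure to UTC: 06:20 − 6:30 = 23:50 UTC on Dec 10.
Add 14 hours and 15 minutes flight time → 14:05 UTC (Dec 11).
Cape Morrow is UTC−6:00, so local arrival = 14:05 − 6:00 = 08:05 on Dec 11.
Layover = 14:10 − 08:05 = 6 hours 5 minutes.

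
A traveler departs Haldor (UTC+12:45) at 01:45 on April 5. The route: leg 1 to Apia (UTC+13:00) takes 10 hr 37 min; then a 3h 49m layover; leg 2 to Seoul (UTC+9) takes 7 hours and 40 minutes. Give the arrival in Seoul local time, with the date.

20:06 on Apr 5

Convert departure to UTC: 01:45 − 12:45 = 13:00 UTC on Apr 4.
Add 10 hours 37 minutes leg 1 → 23:37 UTC.
Add 3 hours 49 minutes layover in Apia → 03:26 UTC (Apr 5).
Add 7 hours and 40 minutes leg 2 → 11:06 UTC.
Seoul is UTC+9:00, so local arrival = 11:06 + 9:00 = 20:06 on Apr 5.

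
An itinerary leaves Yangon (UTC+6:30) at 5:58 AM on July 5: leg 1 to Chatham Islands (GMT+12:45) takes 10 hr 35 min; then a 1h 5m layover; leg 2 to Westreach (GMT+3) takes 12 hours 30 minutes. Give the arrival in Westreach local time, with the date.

2:38 AM on July 6

Convert departure to UTC: 5:58 AM − 6:30 = 11:28 PM UTC on Jul 4.
Add 10 hours 35 minutes leg 1 → 10:03 AM UTC (Jul 5).
Add 1 hour and 5 minutes layover in Chatham Islands → 11:08 AM UTC.
Add 12 hours 30 minutes leg 2 → 11:38 PM UTC.
Westreach is UTC+3:00, so local arrival = 11:38 PM + 3:00 = 2:38 AM on Jul 6.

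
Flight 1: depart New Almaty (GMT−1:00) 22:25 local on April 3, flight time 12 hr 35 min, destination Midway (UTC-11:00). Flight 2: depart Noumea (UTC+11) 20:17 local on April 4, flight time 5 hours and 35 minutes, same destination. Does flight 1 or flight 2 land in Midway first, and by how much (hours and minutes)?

the first, by 2 hours 52 minutes

Flight 1 in UTC: 22:25 + 1:00 = 23:25 on Apr 3.
+12 hours and 35 minutes → arrive 12:00 UTC on Apr 4.
Flight 2 in UTC: 20:17 − 11:00 = 09:17 on Apr 4.
+5 hours and 35 minutes → arrive 14:52 UTC on Apr 4.
Flight 1 lands earlier by 2 hours 52 minutes.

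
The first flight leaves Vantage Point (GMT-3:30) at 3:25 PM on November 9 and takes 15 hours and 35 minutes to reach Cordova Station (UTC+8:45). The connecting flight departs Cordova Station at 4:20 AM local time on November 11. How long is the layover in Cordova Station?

9 hours 5 minutes

Convert departure to UTC: 3:25 PM + 3:30 = 6:55 PM UTC on Nov 9.
Add 15 hours 35 minutes flight time → 10:30 AM UTC (Nov 10).
Cordova Station is UTC+8:45, so local arrival = 10:30 AM + 8:45 = 7:15 PM on Nov 10.
Layover = 4:20 AM − 7:15 PM (+1 day) = 9 hours 5 minutes.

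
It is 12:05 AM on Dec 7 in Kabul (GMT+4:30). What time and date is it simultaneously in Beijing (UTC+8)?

3:35 AM on December 7

In UTC: 12:05 AM − 4:30 = 7:35 PM on Dec 6.
Beijing is UTC+8:00: 7:35 PM + 8:00 = 3:35 AM on Dec 7.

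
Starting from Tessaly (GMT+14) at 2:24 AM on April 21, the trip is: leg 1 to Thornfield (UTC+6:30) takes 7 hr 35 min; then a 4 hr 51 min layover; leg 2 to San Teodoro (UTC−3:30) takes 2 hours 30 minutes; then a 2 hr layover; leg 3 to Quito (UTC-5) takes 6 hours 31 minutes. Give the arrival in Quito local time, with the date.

Convert departure to UTC: 2:24 AM − 14:00 = 12:24 PM UTC on Apr 20.
Add 7 hours and 35 minutes leg 1 → 7:59 PM UTC.
Add 4 hours and 51 minutes layover in Thornfield → 12:50 AM UTC (Apr 21).
Add 2 hours and 30 minutes leg 2 → 3:20 AM UTC.
Add 2 hours layover in San Teodoro → 5:20 AM UTC.
Add 6 hours 31 minutes leg 3 → 11:51 AM UTC.
Quito is UTC−5:00, so local arrival = 11:51 AM − 5:00 = 6:51 AM on Apr 21.

6:51 AM on April 21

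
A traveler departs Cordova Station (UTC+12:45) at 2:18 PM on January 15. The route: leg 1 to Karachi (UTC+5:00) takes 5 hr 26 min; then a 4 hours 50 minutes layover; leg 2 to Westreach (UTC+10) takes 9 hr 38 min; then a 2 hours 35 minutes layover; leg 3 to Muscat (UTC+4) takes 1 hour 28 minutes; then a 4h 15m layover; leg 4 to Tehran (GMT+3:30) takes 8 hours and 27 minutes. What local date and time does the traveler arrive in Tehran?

5:42 PM on Jan 16

Convert departure to UTC: 2:18 PM − 12:45 = 1:33 AM UTC on Jan 15.
Add 5 hours and 26 minutes leg 1 → 6:59 AM UTC.
Add 4 hours 50 minutes layover in Karachi → 11:49 AM UTC.
Add 9 hours and 38 minutes leg 2 → 9:27 PM UTC.
Add 2 hours and 35 minutes layover in Westreach → 12:02 AM UTC (Jan 16).
Add 1 hour and 28 minutes leg 3 → 1:30 AM UTC.
Add 4 hours 15 minutes layover in Muscat → 5:45 AM UTC.
Add 8 hours and 27 minutes leg 4 → 2:12 PM UTC.
Tehran is UTC+3:30, so local arrival = 2:12 PM + 3:30 = 5:42 PM on Jan 16.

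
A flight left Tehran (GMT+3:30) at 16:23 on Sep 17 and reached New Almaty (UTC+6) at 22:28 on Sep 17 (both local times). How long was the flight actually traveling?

3 hours 35 minutes

Departure in UTC: 16:23 − 3:30 = 12:53 on Sep 17.
Arrival in UTC: 22:28 − 6:00 = 16:28 on Sep 17.
Elapsed = 16:28 − 12:53 = 3 hours 35 minutes.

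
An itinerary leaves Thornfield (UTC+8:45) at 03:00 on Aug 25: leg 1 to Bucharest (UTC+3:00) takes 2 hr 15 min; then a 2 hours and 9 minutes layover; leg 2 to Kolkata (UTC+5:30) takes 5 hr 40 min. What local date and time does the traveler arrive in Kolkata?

Convert departure to UTC: 03:00 − 8:45 = 18:15 UTC on Aug 24.
Add 2 hours 15 minutes leg 1 → 20:30 UTC.
Add 2 hours and 9 minutes layover in Bucharest → 22:39 UTC.
Add 5 hours 40 minutes leg 2 → 04:19 UTC (Aug 25).
Kolkata is UTC+5:30, so local arrival = 04:19 + 5:30 = 09:49 on Aug 25.

09:49 on August 25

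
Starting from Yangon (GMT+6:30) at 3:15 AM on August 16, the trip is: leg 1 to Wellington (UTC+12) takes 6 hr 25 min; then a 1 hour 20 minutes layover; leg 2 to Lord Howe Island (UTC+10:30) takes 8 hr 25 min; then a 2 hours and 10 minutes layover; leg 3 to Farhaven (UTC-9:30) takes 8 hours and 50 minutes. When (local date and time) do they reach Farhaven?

2:25 PM on Aug 16

Convert departure to UTC: 3:15 AM − 6:30 = 8:45 PM UTC on Aug 15.
Add 6 hours and 25 minutes leg 1 → 3:10 AM UTC (Aug 16).
Add 1 hour and 20 minutes layover in Wellington → 4:30 AM UTC.
Add 8 hours and 25 minutes leg 2 → 12:55 PM UTC.
Add 2 hours and 10 minutes layover in Lord Howe Island → 3:05 PM UTC.
Add 8 hours and 50 minutes leg 3 → 11:55 PM UTC.
Farhaven is UTC−9:30, so local arrival = 11:55 PM − 9:30 = 2:25 PM on Aug 16.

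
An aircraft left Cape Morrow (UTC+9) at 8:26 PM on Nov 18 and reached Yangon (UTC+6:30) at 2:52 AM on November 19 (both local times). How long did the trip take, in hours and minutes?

Departure in UTC: 8:26 PM − 9:00 = 11:26 AM on Nov 18.
Arrival in UTC: 2:52 AM − 6:30 = 8:22 PM on Nov 18.
Elapsed = 8:22 PM − 11:26 AM = 8 hours 56 minutes.

8 hours 56 minutes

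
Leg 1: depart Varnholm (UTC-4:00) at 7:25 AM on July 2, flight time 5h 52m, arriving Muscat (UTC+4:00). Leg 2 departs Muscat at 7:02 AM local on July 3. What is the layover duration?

Convert departure to UTC: 7:25 AM + 4:00 = 11:25 AM UTC on Jul 2.
Add 5 hours 52 minutes flight time → 5:17 PM UTC.
Muscat is UTC+4:00, so local arrival = 5:17 PM + 4:00 = 9:17 PM on Jul 2.
Layover = 7:02 AM − 9:17 PM (+1 day) = 9 hours 45 minutes.

9 hours 45 minutes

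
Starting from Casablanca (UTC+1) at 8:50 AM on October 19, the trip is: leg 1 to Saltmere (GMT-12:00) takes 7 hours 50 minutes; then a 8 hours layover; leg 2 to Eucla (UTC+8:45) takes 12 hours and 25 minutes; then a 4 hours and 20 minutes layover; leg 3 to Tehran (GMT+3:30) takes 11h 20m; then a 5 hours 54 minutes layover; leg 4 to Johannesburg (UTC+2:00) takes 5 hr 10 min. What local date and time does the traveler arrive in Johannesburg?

4:49 PM on October 21

Convert departure to UTC: 8:50 AM − 1:00 = 7:50 AM UTC on Oct 19.
Add 7 hours and 50 minutes leg 1 → 3:40 PM UTC.
Add 8 hours layover in Saltmere → 11:40 PM UTC.
Add 12 hours 25 minutes leg 2 → 12:05 PM UTC (Oct 20).
Add 4 hours and 20 minutes layover in Eucla → 4:25 PM UTC.
Add 11 hours 20 minutes leg 3 → 3:45 AM UTC (Oct 21).
Add 5 hours 54 minutes layover in Tehran → 9:39 AM UTC.
Add 5 hours and 10 minutes leg 4 → 2:49 PM UTC.
Johannesburg is UTC+2:00, so local arrival = 2:49 PM + 2:00 = 4:49 PM on Oct 21.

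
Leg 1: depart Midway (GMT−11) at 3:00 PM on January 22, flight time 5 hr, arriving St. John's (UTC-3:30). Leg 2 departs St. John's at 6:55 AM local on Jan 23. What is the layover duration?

Convert departure to UTC: 3:00 PM + 11:00 = 2:00 AM UTC on Jan 23.
Add 5 hours flight time → 7:00 AM UTC.
St. John's is UTC−3:30, so local arrival = 7:00 AM − 3:30 = 3:30 AM on Jan 23.
Layover = 6:55 AM − 3:30 AM = 3 hours 25 minutes.

3 hours 25 minutes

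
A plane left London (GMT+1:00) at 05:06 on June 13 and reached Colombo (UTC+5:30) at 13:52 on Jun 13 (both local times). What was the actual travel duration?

Colombo is 4:30 ahead of London.
Clock-face elapsed time (ignoring zones) is 8 hours 46 minutes.
Actual elapsed = 8 hours 46 minutes − 4:30 = 4 hours 16 minutes.

4 hours 16 minutes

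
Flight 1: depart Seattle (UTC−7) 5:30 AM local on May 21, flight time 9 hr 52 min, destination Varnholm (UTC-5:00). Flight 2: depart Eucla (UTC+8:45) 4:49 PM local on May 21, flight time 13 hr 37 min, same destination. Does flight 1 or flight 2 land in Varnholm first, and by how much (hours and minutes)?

Flight 1 in UTC: 5:30 AM + 7:00 = 12:30 PM on May 21.
+9 hours 52 minutes → arrive 10:22 PM UTC on May 21.
Flight 2 in UTC: 4:49 PM − 8:45 = 8:04 AM on May 21.
+13 hours 37 minutes → arrive 9:41 PM UTC on May 21.
Flight 2 lands earlier by 41 minutes.

the second, by 41 minutes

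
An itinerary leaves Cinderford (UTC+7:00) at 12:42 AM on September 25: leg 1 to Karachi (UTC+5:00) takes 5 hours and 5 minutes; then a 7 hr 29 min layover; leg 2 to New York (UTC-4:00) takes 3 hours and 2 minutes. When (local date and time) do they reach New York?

5:18 AM on September 25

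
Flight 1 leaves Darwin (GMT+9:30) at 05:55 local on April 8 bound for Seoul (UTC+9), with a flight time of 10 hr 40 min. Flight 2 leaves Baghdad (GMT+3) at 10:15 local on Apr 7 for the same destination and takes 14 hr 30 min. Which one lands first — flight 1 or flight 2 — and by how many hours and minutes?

Flight 1 in UTC: 05:55 − 9:30 = 20:25 on Apr 7.
+10 hours 40 minutes → arrive 07:05 UTC on Apr 8.
Flight 2 in UTC: 10:15 − 3:00 = 07:15 on Apr 7.
+14 hours and 30 minutes → arrive 21:45 UTC on Apr 7.
Flight 2 lands earlier by 9 hours 20 minutes.

the second, by 9 hours 20 minutes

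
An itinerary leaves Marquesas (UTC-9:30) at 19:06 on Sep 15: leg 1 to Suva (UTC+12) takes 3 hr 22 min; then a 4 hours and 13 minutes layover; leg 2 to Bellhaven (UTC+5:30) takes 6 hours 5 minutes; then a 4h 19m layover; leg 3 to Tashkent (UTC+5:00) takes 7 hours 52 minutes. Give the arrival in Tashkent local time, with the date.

Convert departure to UTC: 19:06 + 9:30 = 04:36 UTC on Sep 16.
Add 3 hours 22 minutes leg 1 → 07:58 UTC.
Add 4 hours and 13 minutes layover in Suva → 12:11 UTC.
Add 6 hours 5 minutes leg 2 → 18:16 UTC.
Add 4 hours and 19 minutes layover in Bellhaven → 22:35 UTC.
Add 7 hours and 52 minutes leg 3 → 06:27 UTC (Sep 17).
Tashkent is UTC+5:00, so local arrival = 06:27 + 5:00 = 11:27 on Sep 17.

11:27 on September 17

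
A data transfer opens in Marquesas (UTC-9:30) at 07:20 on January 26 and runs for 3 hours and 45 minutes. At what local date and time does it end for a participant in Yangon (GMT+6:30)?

03:05 on Jan 27

Convert start to UTC: 07:20 + 9:30 = 16:50 UTC on Jan 26.
Add 3 hours 45 minutes duration → 20:35 UTC.
Yangon is UTC+6:30, so local end time = 20:35 + 6:30 = 03:05 on Jan 27.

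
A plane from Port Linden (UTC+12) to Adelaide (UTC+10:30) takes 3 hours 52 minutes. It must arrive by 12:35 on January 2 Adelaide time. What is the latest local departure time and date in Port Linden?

Target arrival in UTC: 12:35 − 10:30 = 02:05 on Jan 2.
Subtract 3 hours 52 minutes → departure 22:13 UTC on Jan 1.
Port Linden is UTC+12:00: 22:13 + 12:00 = 10:13 on Jan 2.

10:13 on January 2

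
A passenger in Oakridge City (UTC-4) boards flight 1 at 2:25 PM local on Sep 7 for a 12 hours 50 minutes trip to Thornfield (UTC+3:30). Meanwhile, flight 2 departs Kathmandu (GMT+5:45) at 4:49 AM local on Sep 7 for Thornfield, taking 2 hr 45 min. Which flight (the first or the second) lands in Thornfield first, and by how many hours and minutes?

Flight 1 in UTC: 2:25 PM + 4:00 = 6:25 PM on Sep 7.
+12 hours 50 minutes → arrive 7:15 AM UTC on Sep 8.
Flight 2 in UTC: 4:49 AM − 5:45 = 11:04 PM on Sep 6.
+2 hours and 45 minutes → arrive 1:49 AM UTC on Sep 7.
Flight 2 lands earlier by 29 hours 26 minutes.

the second, by 29 hours 26 minutes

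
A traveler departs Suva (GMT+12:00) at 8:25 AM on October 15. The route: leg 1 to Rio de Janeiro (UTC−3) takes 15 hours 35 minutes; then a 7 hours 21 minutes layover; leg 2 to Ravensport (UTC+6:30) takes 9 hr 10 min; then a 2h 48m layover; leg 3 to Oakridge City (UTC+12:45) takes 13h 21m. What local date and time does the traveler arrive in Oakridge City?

Convert departure to UTC: 8:25 AM − 12:00 = 8:25 PM UTC on Oct 14.
Add 15 hours and 35 minutes leg 1 → 12:00 PM UTC (Oct 15).
Add 7 hours 21 minutes layover in Rio de Janeiro → 7:21 PM UTC.
Add 9 hours and 10 minutes leg 2 → 4:31 AM UTC (Oct 16).
Add 2 hours 48 minutes layover in Ravensport → 7:19 AM UTC.
Add 13 hours and 21 minutes leg 3 → 8:40 PM UTC.
Oakridge City is UTC+12:45, so local arrival = 8:40 PM + 12:45 = 9:25 AM on Oct 17.

9:25 AM on October 17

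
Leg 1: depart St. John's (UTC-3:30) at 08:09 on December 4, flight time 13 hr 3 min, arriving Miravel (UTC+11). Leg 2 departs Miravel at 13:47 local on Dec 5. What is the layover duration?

2 hours 5 minutes

Convert departure to UTC: 08:09 + 3:30 = 11:39 UTC on Dec 4.
Add 13 hours 3 minutes flight time → 00:42 UTC (Dec 5).
Miravel is UTC+11:00, so local arrival = 00:42 + 11:00 = 11:42 on Dec 5.
Layover = 13:47 − 11:42 = 2 hours 5 minutes.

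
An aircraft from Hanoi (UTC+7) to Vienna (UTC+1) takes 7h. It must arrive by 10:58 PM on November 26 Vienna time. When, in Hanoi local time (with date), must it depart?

9:58 PM on November 26

Target arrival in UTC: 10:58 PM − 1:00 = 9:58 PM on Nov 26.
Subtract 7 hours → departure 2:58 PM UTC on Nov 26.
Hanoi is UTC+7:00: 2:58 PM + 7:00 = 9:58 PM on Nov 26.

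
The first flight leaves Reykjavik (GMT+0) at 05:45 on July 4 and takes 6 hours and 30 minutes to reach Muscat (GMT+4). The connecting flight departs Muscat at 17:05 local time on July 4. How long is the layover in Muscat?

Reykjavik is at UTC+0, so departure is already 05:45 UTC on Jul 4.
Add 6 hours and 30 minutes flight time → 12:15 UTC.
Muscat is UTC+4:00, so local arrival = 12:15 + 4:00 = 16:15 on Jul 4.
Layover = 17:05 − 16:15 = 50 minutes.

50 minutes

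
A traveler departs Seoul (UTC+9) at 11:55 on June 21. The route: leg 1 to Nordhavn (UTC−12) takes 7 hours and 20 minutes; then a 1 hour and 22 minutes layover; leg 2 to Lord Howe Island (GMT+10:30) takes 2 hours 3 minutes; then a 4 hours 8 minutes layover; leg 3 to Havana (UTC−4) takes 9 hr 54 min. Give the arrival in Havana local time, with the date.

Convert departure to UTC: 11:55 − 9:00 = 02:55 UTC on Jun 21.
Add 7 hours and 20 minutes leg 1 → 10:15 UTC.
Add 1 hour 22 minutes layover in Nordhavn → 11:37 UTC.
Add 2 hours 3 minutes leg 2 → 13:40 UTC.
Add 4 hours and 8 minutes layover in Lord Howe Island → 17:48 UTC.
Add 9 hours and 54 minutes leg 3 → 03:42 UTC (Jun 22).
Havana is UTC−4:00, so local arrival = 03:42 − 4:00 = 23:42 on Jun 21.

23:42 on June 21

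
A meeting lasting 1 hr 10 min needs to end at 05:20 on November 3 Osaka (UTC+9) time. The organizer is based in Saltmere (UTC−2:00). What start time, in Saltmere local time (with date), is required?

17:10 on November 2

Target end time in UTC: 05:20 − 9:00 = 20:20 on Nov 2.
Subtract 1 hour and 10 minutes → start 19:10 UTC on Nov 2.
Saltmere is UTC−2:00: 19:10 − 2:00 = 17:10 on Nov 2.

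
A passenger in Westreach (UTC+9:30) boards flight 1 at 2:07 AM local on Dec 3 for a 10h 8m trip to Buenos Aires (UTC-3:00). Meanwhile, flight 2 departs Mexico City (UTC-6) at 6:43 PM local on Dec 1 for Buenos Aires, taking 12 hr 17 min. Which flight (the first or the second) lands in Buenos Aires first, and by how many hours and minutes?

Flight 1 in UTC: 2:07 AM − 9:30 = 4:37 PM on Dec 2.
+10 hours 8 minutes → arrive 2:45 AM UTC on Dec 3.
Flight 2 in UTC: 6:43 PM + 6:00 = 12:43 AM on Dec 2.
+12 hours 17 minutes → arrive 1:00 PM UTC on Dec 2.
Flight 2 lands earlier by 13 hours 45 minutes.

the second, by 13 hours 45 minutes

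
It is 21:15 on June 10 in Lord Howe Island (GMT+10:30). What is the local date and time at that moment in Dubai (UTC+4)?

14:45 on June 10

In UTC: 21:15 − 10:30 = 10:45 on Jun 10.
Dubai is UTC+4:00: 10:45 + 4:00 = 14:45 on Jun 10.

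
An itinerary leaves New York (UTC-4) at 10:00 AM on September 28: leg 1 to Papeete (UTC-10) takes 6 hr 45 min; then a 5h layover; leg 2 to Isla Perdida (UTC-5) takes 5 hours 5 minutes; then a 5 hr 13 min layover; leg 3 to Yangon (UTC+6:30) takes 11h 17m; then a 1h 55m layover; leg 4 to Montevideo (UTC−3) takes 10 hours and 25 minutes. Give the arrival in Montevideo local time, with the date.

8:40 AM on September 30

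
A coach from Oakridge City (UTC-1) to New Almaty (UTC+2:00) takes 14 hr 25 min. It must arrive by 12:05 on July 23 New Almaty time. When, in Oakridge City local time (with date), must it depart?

Target arrival in UTC: 12:05 − 2:00 = 10:05 on Jul 23.
Subtract 14 hours 25 minutes → departure 19:40 UTC on Jul 22.
Oakridge City is UTC−1:00: 19:40 − 1:00 = 18:40 on Jul 22.

18:40 on July 22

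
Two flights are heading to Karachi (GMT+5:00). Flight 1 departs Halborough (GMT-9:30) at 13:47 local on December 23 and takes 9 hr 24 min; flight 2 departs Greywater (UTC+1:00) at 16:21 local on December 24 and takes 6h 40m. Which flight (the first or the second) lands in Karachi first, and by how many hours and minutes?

Flight 1 in UTC: 13:47 + 9:30 = 23:17 on Dec 23.
+9 hours 24 minutes → arrive 08:41 UTC on Dec 24.
Flight 2 in UTC: 16:21 − 1:00 = 15:21 on Dec 24.
+6 hours and 40 minutes → arrive 22:01 UTC on Dec 24.
Flight 1 lands earlier by 13 hours 20 minutes.

the first, by 13 hours 20 minutes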